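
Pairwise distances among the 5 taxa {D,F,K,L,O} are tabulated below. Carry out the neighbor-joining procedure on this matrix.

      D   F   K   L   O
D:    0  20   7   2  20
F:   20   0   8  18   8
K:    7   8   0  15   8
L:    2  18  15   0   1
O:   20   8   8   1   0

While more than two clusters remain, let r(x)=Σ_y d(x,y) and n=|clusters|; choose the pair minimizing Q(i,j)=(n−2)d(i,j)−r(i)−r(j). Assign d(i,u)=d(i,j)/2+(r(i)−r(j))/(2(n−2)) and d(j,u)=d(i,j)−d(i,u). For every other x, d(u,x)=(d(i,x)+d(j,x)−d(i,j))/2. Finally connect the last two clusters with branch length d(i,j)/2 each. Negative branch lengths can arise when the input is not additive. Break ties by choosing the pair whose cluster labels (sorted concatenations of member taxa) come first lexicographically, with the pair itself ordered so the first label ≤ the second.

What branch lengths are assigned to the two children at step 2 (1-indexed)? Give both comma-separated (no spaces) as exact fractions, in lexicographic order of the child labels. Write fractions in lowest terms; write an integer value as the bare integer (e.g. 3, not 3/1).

31/4,7/4

iteration 1: select D,L (d=2, Q=-79); attach at lengths (19/6, -7/6); label the merged cluster DL
  updated: d(DL,F)=18, d(DL,K)=10, d(DL,O)=19/2
iteration 2: select DL,O (d=19/2, Q=-44); attach at lengths (31/4, 7/4); label the merged cluster DLO
  updated: d(DLO,F)=33/4, d(DLO,K)=17/4
iteration 3: select DLO,F (d=33/4, Q=-41/2); attach at lengths (9/4, 6); label the merged cluster DFLO
  updated: d(DFLO,K)=2
iteration 4: select DFLO,K (d=2); attach at lengths (1, 1); label the merged cluster DFKLO
final tree: ((((D:19/6,L:-7/6):31/4,O:7/4):9/4,F:6):1,K:1)
total length: 87/4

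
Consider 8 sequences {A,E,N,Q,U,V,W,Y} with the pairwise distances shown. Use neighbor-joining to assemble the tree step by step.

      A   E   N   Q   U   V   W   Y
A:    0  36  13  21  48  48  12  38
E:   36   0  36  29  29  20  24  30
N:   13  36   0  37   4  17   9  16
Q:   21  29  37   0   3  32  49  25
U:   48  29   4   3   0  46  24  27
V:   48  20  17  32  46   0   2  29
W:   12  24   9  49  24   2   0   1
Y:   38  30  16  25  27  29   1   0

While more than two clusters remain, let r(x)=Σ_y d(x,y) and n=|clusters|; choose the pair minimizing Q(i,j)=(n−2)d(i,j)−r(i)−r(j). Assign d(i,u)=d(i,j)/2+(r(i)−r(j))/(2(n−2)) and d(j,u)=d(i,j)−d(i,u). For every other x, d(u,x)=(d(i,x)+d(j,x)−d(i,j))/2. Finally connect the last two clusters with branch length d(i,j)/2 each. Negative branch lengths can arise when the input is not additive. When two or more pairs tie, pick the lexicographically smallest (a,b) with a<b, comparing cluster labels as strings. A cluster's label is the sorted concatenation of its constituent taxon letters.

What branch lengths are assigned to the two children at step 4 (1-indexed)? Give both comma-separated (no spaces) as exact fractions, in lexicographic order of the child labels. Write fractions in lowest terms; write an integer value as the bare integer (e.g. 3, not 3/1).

25/4,9/2

iteration 1: select Q,U (d=3, Q=-359); attach at lengths (11/4, 1/4); label the merged cluster QU
  updated: d(A,QU)=33, d(E,QU)=55/2, d(N,QU)=19, d(QU,V)=75/2, d(QU,W)=35, d(QU,Y)=49/2
iteration 2: select E,V (d=20, Q=-227); attach at lengths (12, 8); label the merged cluster EV
  updated: d(A,EV)=32, d(EV,N)=33/2, d(EV,QU)=45/2, d(EV,W)=3, d(EV,Y)=39/2
iteration 3: select W,Y (d=1, Q=-155); attach at lengths (-35/8, 43/8); label the merged cluster WY
  updated: d(A,WY)=49/2, d(EV,WY)=43/4, d(N,WY)=12, d(QU,WY)=117/4
iteration 4: select EV,WY (d=43/4, Q=-126); attach at lengths (25/4, 9/2); label the merged cluster EVWY
  updated: d(A,EVWY)=183/8, d(EVWY,N)=71/8, d(EVWY,QU)=41/2
iteration 5: select A,N (d=13, Q=-335/4); attach at lengths (27/2, -1/2); label the merged cluster AN
  updated: d(AN,EVWY)=75/8, d(AN,QU)=39/2
iteration 6: select AN,EVWY (d=75/8, Q=-395/8); attach at lengths (67/16, 83/16); label the merged cluster AENVWY
  updated: d(AENVWY,QU)=245/16
iteration 7: select AENVWY,QU (d=245/16); attach at lengths (245/32, 245/32); label the merged cluster AENQUVWY
final tree: (((A:27/2,N:-1/2):67/16,((E:12,V:8):25/4,(W:-35/8,Y:43/8):9/2):83/16):245/32,(Q:11/4,U:1/4):245/32)
total length: 1159/16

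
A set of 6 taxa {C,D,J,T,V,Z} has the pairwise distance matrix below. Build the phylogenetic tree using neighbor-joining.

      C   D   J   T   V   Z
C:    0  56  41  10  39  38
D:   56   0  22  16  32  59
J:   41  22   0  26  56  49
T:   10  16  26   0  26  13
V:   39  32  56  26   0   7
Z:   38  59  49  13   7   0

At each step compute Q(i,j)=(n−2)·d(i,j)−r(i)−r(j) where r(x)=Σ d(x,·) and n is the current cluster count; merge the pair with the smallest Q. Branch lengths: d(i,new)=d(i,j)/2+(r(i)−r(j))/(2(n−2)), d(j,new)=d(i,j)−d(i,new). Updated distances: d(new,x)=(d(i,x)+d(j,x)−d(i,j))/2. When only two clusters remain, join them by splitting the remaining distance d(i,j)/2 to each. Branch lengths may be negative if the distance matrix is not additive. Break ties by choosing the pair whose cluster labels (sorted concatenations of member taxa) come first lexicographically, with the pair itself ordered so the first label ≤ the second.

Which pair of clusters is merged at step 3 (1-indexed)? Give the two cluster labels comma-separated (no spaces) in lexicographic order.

C,T

iteration 1: select V,Z (d=7, Q=-298); attach at lengths (11/4, 17/4); label the merged cluster VZ
  updated: d(C,VZ)=35, d(D,VZ)=42, d(J,VZ)=49, d(T,VZ)=16
iteration 2: select D,J (d=22, Q=-208); attach at lengths (32/3, 34/3); label the merged cluster DJ
  updated: d(C,DJ)=75/2, d(DJ,T)=10, d(DJ,VZ)=69/2
iteration 3: select C,T (d=10, Q=-197/2); attach at lengths (133/8, -53/8); label the merged cluster CT
  updated: d(CT,DJ)=75/4, d(CT,VZ)=41/2
iteration 4: select CT,DJ (d=75/4, Q=-295/4); attach at lengths (19/8, 131/8); label the merged cluster CDJT
  updated: d(CDJT,VZ)=145/8
iteration 5: select CDJT,VZ (d=145/8); attach at lengths (145/16, 145/16); label the merged cluster CDJTVZ
final tree: (((C:133/8,T:-53/8):19/8,(D:32/3,J:34/3):131/8):145/16,(V:11/4,Z:17/4):145/16)
total length: 607/8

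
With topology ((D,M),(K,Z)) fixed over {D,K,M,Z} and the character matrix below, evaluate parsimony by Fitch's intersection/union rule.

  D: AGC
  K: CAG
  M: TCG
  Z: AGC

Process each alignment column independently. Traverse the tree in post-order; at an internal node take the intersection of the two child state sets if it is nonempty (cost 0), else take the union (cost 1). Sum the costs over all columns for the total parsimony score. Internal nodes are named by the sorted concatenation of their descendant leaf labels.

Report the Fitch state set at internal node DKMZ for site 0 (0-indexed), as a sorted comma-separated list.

[col 0] DM: children D:{A}, M:{T} ∪→ {A,T}; cost 1
[col 0] KZ: children K:{C}, Z:{A} ∪→ {A,C}; cost 1
[col 0] DKMZ: children DM:{A,T}, KZ:{A,C} ∩→ {A}; cost 0
[col 1] DM: children D:{G}, M:{C} ∪→ {C,G}; cost 1
[col 1] KZ: children K:{A}, Z:{G} ∪→ {A,G}; cost 1
[col 1] DKMZ: children DM:{C,G}, KZ:{A,G} ∩→ {G}; cost 0
[col 2] DM: children D:{C}, M:{G} ∪→ {C,G}; cost 1
[col 2] KZ: children K:{G}, Z:{C} ∪→ {C,G}; cost 1
[col 2] DKMZ: children DM:{C,G}, KZ:{C,G} ∩→ {C,G}; cost 0
per-site changes: [2, 2, 2]; total = 6

A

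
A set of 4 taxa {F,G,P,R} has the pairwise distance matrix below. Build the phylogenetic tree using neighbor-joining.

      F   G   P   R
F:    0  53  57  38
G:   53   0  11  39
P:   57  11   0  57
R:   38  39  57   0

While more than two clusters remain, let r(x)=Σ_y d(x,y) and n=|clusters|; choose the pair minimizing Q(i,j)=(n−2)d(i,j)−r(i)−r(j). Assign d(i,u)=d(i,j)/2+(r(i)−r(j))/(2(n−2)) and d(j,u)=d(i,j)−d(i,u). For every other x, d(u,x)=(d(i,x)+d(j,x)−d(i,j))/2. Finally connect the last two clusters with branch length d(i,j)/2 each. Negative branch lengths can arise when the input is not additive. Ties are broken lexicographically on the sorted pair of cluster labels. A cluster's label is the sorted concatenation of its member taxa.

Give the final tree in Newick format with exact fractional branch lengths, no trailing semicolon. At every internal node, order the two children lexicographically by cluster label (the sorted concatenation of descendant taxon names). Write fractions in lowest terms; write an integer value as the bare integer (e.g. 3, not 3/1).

(((F:45/2,R:31/2):27,G:0):11/2,P:11/2)

iteration 1: select F,R (d=38, Q=-206); attach at lengths (45/2, 31/2); label the merged cluster FR
  updated: d(FR,G)=27, d(FR,P)=38
iteration 2: select FR,G (d=27, Q=-76); attach at lengths (27, 0); label the merged cluster FGR
  updated: d(FGR,P)=11
iteration 3: select FGR,P (d=11); attach at lengths (11/2, 11/2); label the merged cluster FGPR
final tree: (((F:45/2,R:31/2):27,G:0):11/2,P:11/2)
total length: 76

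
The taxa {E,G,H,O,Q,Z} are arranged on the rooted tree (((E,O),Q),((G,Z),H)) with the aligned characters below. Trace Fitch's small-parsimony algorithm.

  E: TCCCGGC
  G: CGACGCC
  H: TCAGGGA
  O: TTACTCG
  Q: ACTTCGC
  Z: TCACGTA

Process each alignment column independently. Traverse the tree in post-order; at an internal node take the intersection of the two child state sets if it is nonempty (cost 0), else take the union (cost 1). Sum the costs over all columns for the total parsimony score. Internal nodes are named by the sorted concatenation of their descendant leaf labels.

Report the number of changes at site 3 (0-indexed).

2

site 0, node EO: E={T} ∩ O={T} → {T} (+0)
site 0, node EOQ: EO={T} ∪ Q={A} → {A,T} (+1)
site 0, node GZ: G={C} ∪ Z={T} → {C,T} (+1)
site 0, node GHZ: GZ={C,T} ∩ H={T} → {T} (+0)
site 0, node EGHOQZ: EOQ={A,T} ∩ GHZ={T} → {T} (+0)
site 1, node EO: E={C} ∪ O={T} → {C,T} (+1)
site 1, node EOQ: EO={C,T} ∩ Q={C} → {C} (+0)
site 1, node GZ: G={G} ∪ Z={C} → {C,G} (+1)
site 1, node GHZ: GZ={C,G} ∩ H={C} → {C} (+0)
site 1, node EGHOQZ: EOQ={C} ∩ GHZ={C} → {C} (+0)
site 2, node EO: E={C} ∪ O={A} → {A,C} (+1)
site 2, node EOQ: EO={A,C} ∪ Q={T} → {A,C,T} (+1)
site 2, node GZ: G={A} ∩ Z={A} → {A} (+0)
site 2, node GHZ: GZ={A} ∩ H={A} → {A} (+0)
site 2, node EGHOQZ: EOQ={A,C,T} ∩ GHZ={A} → {A} (+0)
site 3, node EO: E={C} ∩ O={C} → {C} (+0)
site 3, node EOQ: EO={C} ∪ Q={T} → {C,T} (+1)
site 3, node GZ: G={C} ∩ Z={C} → {C} (+0)
site 3, node GHZ: GZ={C} ∪ H={G} → {C,G} (+1)
site 3, node EGHOQZ: EOQ={C,T} ∩ GHZ={C,G} → {C} (+0)
site 4, node EO: E={G} ∪ O={T} → {G,T} (+1)
site 4, node EOQ: EO={G,T} ∪ Q={C} → {C,G,T} (+1)
site 4, node GZ: G={G} ∩ Z={G} → {G} (+0)
site 4, node GHZ: GZ={G} ∩ H={G} → {G} (+0)
site 4, node EGHOQZ: EOQ={C,G,T} ∩ GHZ={G} → {G} (+0)
site 5, node EO: E={G} ∪ O={C} → {C,G} (+1)
site 5, node EOQ: EO={C,G} ∩ Q={G} → {G} (+0)
site 5, node GZ: G={C} ∪ Z={T} → {C,T} (+1)
site 5, node GHZ: GZ={C,T} ∪ H={G} → {C,G,T} (+1)
site 5, node EGHOQZ: EOQ={G} ∩ GHZ={C,G,T} → {G} (+0)
site 6, node EO: E={C} ∪ O={G} → {C,G} (+1)
site 6, node EOQ: EO={C,G} ∩ Q={C} → {C} (+0)
site 6, node GZ: G={C} ∪ Z={A} → {A,C} (+1)
site 6, node GHZ: GZ={A,C} ∩ H={A} → {A} (+0)
site 6, node EGHOQZ: EOQ={C} ∪ GHZ={A} → {A,C} (+1)
per-site changes: [2, 2, 2, 2, 2, 3, 3]; total = 16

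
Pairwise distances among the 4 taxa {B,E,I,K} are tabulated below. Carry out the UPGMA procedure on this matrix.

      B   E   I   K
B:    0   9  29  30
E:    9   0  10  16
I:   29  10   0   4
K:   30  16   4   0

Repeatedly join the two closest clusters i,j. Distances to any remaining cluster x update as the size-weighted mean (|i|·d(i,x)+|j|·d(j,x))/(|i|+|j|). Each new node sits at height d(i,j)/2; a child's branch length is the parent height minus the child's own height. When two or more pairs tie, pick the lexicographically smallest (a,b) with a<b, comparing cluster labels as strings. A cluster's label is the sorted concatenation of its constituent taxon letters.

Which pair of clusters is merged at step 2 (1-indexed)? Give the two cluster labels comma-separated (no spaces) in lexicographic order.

step 1: merge (I,K) at d=4; branch lengths I→2, K→2; new cluster IK
  updated: d(B,IK)=59/2, d(E,IK)=13
step 2: merge (B,E) at d=9; branch lengths B→9/2, E→9/2; new cluster BE
  updated: d(BE,IK)=85/4
step 3: merge (BE,IK) at d=85/4; branch lengths BE→49/8, IK→69/8; new cluster BEIK
final tree: ((B:9/2,E:9/2):49/8,(I:2,K:2):69/8)
total length: 111/4

B,E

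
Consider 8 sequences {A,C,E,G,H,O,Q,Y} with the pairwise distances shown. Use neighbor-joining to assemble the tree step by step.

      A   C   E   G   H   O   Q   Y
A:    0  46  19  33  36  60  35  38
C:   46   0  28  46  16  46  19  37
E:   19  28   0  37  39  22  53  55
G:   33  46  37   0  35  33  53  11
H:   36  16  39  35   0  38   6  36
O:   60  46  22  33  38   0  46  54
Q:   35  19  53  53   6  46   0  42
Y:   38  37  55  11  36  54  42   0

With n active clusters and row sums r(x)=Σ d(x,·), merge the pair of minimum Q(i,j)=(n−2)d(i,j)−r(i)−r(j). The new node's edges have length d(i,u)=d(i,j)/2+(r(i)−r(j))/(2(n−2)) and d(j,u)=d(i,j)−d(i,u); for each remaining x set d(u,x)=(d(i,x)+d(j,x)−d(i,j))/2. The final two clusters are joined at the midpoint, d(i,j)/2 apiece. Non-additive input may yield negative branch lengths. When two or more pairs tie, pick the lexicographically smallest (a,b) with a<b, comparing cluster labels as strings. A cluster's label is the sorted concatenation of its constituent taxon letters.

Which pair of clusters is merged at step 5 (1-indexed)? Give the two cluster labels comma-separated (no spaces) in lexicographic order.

A,GY

iteration 1: select G,Y (d=11, Q=-455); attach at lengths (41/12, 91/12); label the merged cluster GY
  updated: d(A,GY)=30, d(C,GY)=36, d(E,GY)=81/2, d(GY,H)=30, d(GY,O)=38, d(GY,Q)=42
iteration 2: select E,O (d=22, Q=-683/2); attach at lengths (123/20, 317/20); label the merged cluster EO
  updated: d(A,EO)=57/2, d(C,EO)=26, d(EO,GY)=113/4, d(EO,H)=55/2, d(EO,Q)=77/2
iteration 3: select H,Q (d=6, Q=-232); attach at lengths (-1/8, 49/8); label the merged cluster HQ
  updated: d(A,HQ)=65/2, d(C,HQ)=29/2, d(EO,HQ)=30, d(GY,HQ)=33
iteration 4: select C,HQ (d=29/2, Q=-189); attach at lengths (28/3, 31/6); label the merged cluster CHQ
  updated: d(A,CHQ)=32, d(CHQ,EO)=83/4, d(CHQ,GY)=109/4
iteration 5: select A,GY (d=30, Q=-116); attach at lengths (65/4, 55/4); label the merged cluster AGY
  updated: d(AGY,CHQ)=117/8, d(AGY,EO)=107/8
iteration 6: select AGY,CHQ (d=117/8, Q=-195/4); attach at lengths (29/8, 11); label the merged cluster ACGHQY
  updated: d(ACGHQY,EO)=39/4
iteration 7: select ACGHQY,EO (d=39/4); attach at lengths (39/8, 39/8); label the merged cluster ACEGHOQY
final tree: (((A:65/4,(G:41/12,Y:91/12):55/4):29/8,(C:28/3,(H:-1/8,Q:49/8):31/6):11):39/8,(E:123/20,O:317/20):39/8)
total length: 863/8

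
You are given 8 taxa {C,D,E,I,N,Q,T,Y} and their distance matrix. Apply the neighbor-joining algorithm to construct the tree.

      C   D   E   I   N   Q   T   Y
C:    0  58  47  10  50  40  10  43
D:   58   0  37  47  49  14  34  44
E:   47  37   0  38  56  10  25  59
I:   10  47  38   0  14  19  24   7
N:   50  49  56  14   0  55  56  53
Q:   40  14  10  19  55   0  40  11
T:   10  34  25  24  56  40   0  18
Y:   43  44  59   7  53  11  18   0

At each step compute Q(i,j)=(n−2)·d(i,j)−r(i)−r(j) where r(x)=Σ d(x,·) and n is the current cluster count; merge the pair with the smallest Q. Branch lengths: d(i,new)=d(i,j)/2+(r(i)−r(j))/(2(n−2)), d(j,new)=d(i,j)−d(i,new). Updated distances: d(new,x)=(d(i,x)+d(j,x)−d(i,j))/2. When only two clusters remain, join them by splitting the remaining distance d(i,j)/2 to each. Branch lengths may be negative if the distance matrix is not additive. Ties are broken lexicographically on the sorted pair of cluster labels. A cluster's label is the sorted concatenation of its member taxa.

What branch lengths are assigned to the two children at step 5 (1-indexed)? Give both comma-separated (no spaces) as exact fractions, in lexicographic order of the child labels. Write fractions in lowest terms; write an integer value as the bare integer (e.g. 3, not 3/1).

iteration 1: select I,N (d=14, Q=-408); attach at lengths (-15/2, 43/2); label the merged cluster IN
  updated: d(C,IN)=23, d(D,IN)=41, d(E,IN)=40, d(IN,Q)=30, d(IN,T)=33, d(IN,Y)=23
iteration 2: select C,T (d=10, Q=-331); attach at lengths (111/10, -11/10); label the merged cluster CT
  updated: d(CT,D)=41, d(CT,E)=31, d(CT,IN)=23, d(CT,Q)=35, d(CT,Y)=51/2
iteration 3: select E,Q (d=10, Q=-237); attach at lengths (117/8, -37/8); label the merged cluster EQ
  updated: d(CT,EQ)=28, d(D,EQ)=41/2, d(EQ,IN)=30, d(EQ,Y)=30
iteration 4: select D,EQ (d=41/2, Q=-387/2); attach at lengths (199/12, 47/12); label the merged cluster DEQ
  updated: d(CT,DEQ)=97/4, d(DEQ,IN)=101/4, d(DEQ,Y)=107/4
iteration 5: select CT,DEQ (d=97/4, Q=-201/2); attach at lengths (45/4, 13); label the merged cluster CDEQT
  updated: d(CDEQT,IN)=12, d(CDEQT,Y)=14
iteration 6: select CDEQT,IN (d=12, Q=-49); attach at lengths (3/2, 21/2); label the merged cluster CDEINQT
  updated: d(CDEINQT,Y)=25/2
iteration 7: select CDEINQT,Y (d=25/2); attach at lengths (25/4, 25/4); label the merged cluster CDEINQTY
final tree: ((((C:111/10,T:-11/10):45/4,(D:199/12,(E:117/8,Q:-37/8):47/12):13):3/2,(I:-15/2,N:43/2):21/2):25/4,Y:25/4)
total length: 413/4

45/4,13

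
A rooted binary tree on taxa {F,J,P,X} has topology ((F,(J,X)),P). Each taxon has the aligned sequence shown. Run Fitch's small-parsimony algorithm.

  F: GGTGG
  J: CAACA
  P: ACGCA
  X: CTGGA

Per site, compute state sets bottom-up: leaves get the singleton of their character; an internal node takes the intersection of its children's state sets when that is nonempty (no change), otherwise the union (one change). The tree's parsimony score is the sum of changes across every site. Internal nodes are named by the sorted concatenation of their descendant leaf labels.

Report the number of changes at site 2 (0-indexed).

JX@0: {C} ∩ {C} = {C} (intersection, +0)
FJX@0: {G} ∪ {C} = {C,G} (union, +1)
FJPX@0: {C,G} ∪ {A} = {A,C,G} (union, +1)
JX@1: {A} ∪ {T} = {A,T} (union, +1)
FJX@1: {G} ∪ {A,T} = {A,G,T} (union, +1)
FJPX@1: {A,G,T} ∪ {C} = {A,C,G,T} (union, +1)
JX@2: {A} ∪ {G} = {A,G} (union, +1)
FJX@2: {T} ∪ {A,G} = {A,G,T} (union, +1)
FJPX@2: {A,G,T} ∩ {G} = {G} (intersection, +0)
JX@3: {C} ∪ {G} = {C,G} (union, +1)
FJX@3: {G} ∩ {C,G} = {G} (intersection, +0)
FJPX@3: {G} ∪ {C} = {C,G} (union, +1)
JX@4: {A} ∩ {A} = {A} (intersection, +0)
FJX@4: {G} ∪ {A} = {A,G} (union, +1)
FJPX@4: {A,G} ∩ {A} = {A} (intersection, +0)
per-site changes: [2, 3, 2, 2, 1]; total = 10

2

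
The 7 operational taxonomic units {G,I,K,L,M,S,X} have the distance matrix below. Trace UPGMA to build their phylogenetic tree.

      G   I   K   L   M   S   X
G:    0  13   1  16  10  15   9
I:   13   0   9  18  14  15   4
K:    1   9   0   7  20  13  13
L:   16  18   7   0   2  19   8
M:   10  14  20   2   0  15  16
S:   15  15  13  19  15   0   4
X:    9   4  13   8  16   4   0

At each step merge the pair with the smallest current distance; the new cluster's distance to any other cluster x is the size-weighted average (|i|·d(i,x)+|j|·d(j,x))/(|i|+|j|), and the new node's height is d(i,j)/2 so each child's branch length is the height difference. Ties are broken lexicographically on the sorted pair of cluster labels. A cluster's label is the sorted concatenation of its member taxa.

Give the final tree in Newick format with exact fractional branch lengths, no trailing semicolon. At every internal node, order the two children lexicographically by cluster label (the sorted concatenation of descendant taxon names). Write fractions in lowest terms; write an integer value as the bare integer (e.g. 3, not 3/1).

(((G:1/2,K:1/2):11/2,((I:2,X:2):11/4,S:19/4):5/4):23/20,(L:1,M:1):123/20)

step 1: merge (G,K) at d=1; branch lengths G→1/2, K→1/2; new cluster GK
  updated: d(GK,I)=11, d(GK,L)=23/2, d(GK,M)=15, d(GK,S)=14, d(GK,X)=11
step 2: merge (L,M) at d=2; branch lengths L→1, M→1; new cluster LM
  updated: d(GK,LM)=53/4, d(I,LM)=16, d(LM,S)=17, d(LM,X)=12
step 3: merge (I,X) at d=4; branch lengths I→2, X→2; new cluster IX
  updated: d(GK,IX)=11, d(IX,LM)=14, d(IX,S)=19/2
step 4: merge (IX,S) at d=19/2; branch lengths IX→11/4, S→19/4; new cluster ISX
  updated: d(GK,ISX)=12, d(ISX,LM)=15
step 5: merge (GK,ISX) at d=12; branch lengths GK→11/2, ISX→5/4; new cluster GIKSX
  updated: d(GIKSX,LM)=143/10
step 6: merge (GIKSX,LM) at d=143/10; branch lengths GIKSX→23/20, LM→123/20; new cluster GIKLMSX
final tree: (((G:1/2,K:1/2):11/2,((I:2,X:2):11/4,S:19/4):5/4):23/20,(L:1,M:1):123/20)
total length: 571/20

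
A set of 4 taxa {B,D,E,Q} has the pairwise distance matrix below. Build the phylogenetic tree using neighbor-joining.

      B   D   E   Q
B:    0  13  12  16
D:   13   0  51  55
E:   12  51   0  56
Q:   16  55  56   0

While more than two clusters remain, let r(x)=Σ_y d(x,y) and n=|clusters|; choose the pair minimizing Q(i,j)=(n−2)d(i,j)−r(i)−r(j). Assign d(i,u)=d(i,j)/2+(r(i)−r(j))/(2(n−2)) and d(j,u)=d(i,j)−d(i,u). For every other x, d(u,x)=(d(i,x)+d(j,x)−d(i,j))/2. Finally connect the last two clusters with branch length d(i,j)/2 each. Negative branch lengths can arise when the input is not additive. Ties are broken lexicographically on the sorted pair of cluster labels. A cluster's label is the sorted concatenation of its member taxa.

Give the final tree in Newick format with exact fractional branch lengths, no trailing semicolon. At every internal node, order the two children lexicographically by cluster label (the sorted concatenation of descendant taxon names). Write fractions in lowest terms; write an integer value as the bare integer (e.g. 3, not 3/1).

(((B:-27/2,E:51/2):1/2,D:51/2):59/4,Q:59/4)

1. join B+E (d=12, Q=-136) ⇒ BE; edges |B|=-27/2, |E|=51/2
  updated: d(BE,D)=26, d(BE,Q)=30
2. join BE+D (d=26, Q=-111) ⇒ BDE; edges |BE|=1/2, |D|=51/2
  updated: d(BDE,Q)=59/2
3. join BDE+Q (d=59/2) ⇒ BDEQ; edges |BDE|=59/4, |Q|=59/4
final tree: (((B:-27/2,E:51/2):1/2,D:51/2):59/4,Q:59/4)
total length: 135/2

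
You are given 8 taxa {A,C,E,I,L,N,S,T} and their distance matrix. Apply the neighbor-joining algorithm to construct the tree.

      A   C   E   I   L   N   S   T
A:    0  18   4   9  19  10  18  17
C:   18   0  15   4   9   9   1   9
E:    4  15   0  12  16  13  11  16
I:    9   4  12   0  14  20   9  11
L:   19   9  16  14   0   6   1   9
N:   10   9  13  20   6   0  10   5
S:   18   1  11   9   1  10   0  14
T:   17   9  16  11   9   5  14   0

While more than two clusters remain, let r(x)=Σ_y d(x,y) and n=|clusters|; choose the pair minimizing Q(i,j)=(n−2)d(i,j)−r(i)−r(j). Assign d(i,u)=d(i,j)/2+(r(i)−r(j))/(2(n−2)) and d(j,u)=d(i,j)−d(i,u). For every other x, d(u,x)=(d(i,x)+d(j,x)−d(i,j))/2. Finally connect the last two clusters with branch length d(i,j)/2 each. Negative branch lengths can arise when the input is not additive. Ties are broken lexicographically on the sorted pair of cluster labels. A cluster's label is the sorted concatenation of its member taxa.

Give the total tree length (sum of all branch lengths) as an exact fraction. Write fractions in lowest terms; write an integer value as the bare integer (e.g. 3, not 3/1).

step 1: merge (A,E) at d=4, Q=-158; branch lengths A→8/3, E→4/3; new cluster AE
  updated: d(AE,C)=29/2, d(AE,I)=17/2, d(AE,L)=31/2, d(AE,N)=19/2, d(AE,S)=25/2, d(AE,T)=29/2
step 2: merge (AE,I) at d=17/2, Q=-99; branch lengths AE→51/10, I→17/5; new cluster AEI
  updated: d(AEI,C)=5, d(AEI,L)=21/2, d(AEI,N)=21/2, d(AEI,S)=13/2, d(AEI,T)=17/2
step 3: merge (N,T) at d=5, Q=-66; branch lengths N→15/8, T→25/8; new cluster NT
  updated: d(AEI,NT)=7, d(C,NT)=13/2, d(L,NT)=5, d(NT,S)=19/2
step 4: merge (L,S) at d=1, Q=-81/2; branch lengths L→7/4, S→-3/4; new cluster LS
  updated: d(AEI,LS)=8, d(C,LS)=9/2, d(LS,NT)=27/4
step 5: merge (AEI,NT) at d=7, Q=-105/4; branch lengths AEI→55/16, NT→57/16; new cluster AEINT
  updated: d(AEINT,C)=9/4, d(AEINT,LS)=31/8
step 6: merge (AEINT,C) at d=9/4, Q=-85/8; branch lengths AEINT→13/16, C→23/16; new cluster ACEINT
  updated: d(ACEINT,LS)=49/16
step 7: merge (ACEINT,LS) at d=49/16; branch lengths ACEINT→49/32, LS→49/32; new cluster ACEILNST
final tree: (((((A:8/3,E:4/3):51/10,I:17/5):55/16,(N:15/8,T:25/8):57/16):13/16,C:23/16):49/32,(L:7/4,S:-3/4):49/32)
total length: 493/16

493/16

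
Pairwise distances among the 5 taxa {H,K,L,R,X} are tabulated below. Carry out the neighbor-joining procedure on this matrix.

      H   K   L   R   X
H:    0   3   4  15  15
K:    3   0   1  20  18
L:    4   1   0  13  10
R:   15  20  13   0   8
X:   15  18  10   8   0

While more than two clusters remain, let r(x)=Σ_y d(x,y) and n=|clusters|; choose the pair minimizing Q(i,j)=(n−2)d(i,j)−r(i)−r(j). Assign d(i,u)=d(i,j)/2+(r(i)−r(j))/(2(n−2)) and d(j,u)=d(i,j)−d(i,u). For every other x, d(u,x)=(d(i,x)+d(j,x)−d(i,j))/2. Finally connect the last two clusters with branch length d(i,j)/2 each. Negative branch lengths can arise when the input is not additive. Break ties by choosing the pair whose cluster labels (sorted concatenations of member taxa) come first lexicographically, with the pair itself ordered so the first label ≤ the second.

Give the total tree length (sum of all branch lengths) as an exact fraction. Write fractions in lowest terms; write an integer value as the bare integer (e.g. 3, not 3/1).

21

1. join R+X (d=8, Q=-83) ⇒ RX; edges |R|=29/6, |X|=19/6
  updated: d(H,RX)=11, d(K,RX)=15, d(L,RX)=15/2
2. join H+K (d=3, Q=-31) ⇒ HK; edges |H|=5/4, |K|=7/4
  updated: d(HK,L)=1, d(HK,RX)=23/2
3. join HK+L (d=1, Q=-20) ⇒ HKL; edges |HK|=5/2, |L|=-3/2
  updated: d(HKL,RX)=9
4. join HKL+RX (d=9) ⇒ HKLRX; edges |HKL|=9/2, |RX|=9/2
final tree: (((H:5/4,K:7/4):5/2,L:-3/2):9/2,(R:29/6,X:19/6):9/2)
total length: 21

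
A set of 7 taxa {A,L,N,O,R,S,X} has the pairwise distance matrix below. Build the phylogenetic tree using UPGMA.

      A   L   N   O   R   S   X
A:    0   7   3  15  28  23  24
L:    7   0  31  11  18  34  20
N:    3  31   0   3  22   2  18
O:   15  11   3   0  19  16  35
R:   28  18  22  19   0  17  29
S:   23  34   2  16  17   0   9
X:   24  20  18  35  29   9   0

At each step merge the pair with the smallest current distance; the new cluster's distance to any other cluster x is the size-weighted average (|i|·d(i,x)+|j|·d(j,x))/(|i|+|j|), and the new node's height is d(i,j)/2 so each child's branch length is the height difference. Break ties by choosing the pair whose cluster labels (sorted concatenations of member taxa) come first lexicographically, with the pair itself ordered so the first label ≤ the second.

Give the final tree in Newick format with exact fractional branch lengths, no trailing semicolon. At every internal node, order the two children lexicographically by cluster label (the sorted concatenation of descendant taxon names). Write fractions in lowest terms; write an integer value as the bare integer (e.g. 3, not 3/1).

1. join N+S (d=2) ⇒ NS; edges |N|=1, |S|=1
  updated: d(A,NS)=13, d(L,NS)=65/2, d(NS,O)=19/2, d(NS,R)=39/2, d(NS,X)=27/2
2. join A+L (d=7) ⇒ AL; edges |A|=7/2, |L|=7/2
  updated: d(AL,NS)=91/4, d(AL,O)=13, d(AL,R)=23, d(AL,X)=22
3. join NS+O (d=19/2) ⇒ NOS; edges |NS|=15/4, |O|=19/4
  updated: d(AL,NOS)=39/2, d(NOS,R)=58/3, d(NOS,X)=62/3
4. join NOS+R (d=58/3) ⇒ NORS; edges |NOS|=59/12, |R|=29/3
  updated: d(AL,NORS)=163/8, d(NORS,X)=91/4
5. join AL+NORS (d=163/8) ⇒ ALNORS; edges |AL|=107/16, |NORS|=25/48
  updated: d(ALNORS,X)=45/2
6. join ALNORS+X (d=45/2) ⇒ ALNORSX; edges |ALNORS|=17/16, |X|=45/4
final tree: (((A:7/2,L:7/2):107/16,(((N:1,S:1):15/4,O:19/4):59/12,R:29/3):25/48):17/16,X:45/4)
total length: 2477/48

(((A:7/2,L:7/2):107/16,(((N:1,S:1):15/4,O:19/4):59/12,R:29/3):25/48):17/16,X:45/4)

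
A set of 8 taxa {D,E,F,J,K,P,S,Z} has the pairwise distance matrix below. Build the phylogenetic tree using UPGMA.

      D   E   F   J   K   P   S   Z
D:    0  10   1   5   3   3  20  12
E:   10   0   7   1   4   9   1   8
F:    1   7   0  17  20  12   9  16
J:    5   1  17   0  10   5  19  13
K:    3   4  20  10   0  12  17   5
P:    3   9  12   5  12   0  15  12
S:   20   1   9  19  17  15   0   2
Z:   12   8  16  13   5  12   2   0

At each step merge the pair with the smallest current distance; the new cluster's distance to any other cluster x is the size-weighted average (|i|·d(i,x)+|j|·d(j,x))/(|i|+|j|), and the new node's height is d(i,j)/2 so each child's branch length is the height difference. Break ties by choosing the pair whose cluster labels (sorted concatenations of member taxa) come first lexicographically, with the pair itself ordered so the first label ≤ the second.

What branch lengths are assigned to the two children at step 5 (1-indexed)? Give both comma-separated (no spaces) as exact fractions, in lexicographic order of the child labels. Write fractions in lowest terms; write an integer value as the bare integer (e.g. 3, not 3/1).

13/4,15/4

step 1: merge (D,F) at d=1; branch lengths D→1/2, F→1/2; new cluster DF
  updated: d(DF,E)=17/2, d(DF,J)=11, d(DF,K)=23/2, d(DF,P)=15/2, d(DF,S)=29/2, d(DF,Z)=14
step 2: merge (E,J) at d=1; branch lengths E→1/2, J→1/2; new cluster EJ
  updated: d(DF,EJ)=39/4, d(EJ,K)=7, d(EJ,P)=7, d(EJ,S)=10, d(EJ,Z)=21/2
step 3: merge (S,Z) at d=2; branch lengths S→1, Z→1; new cluster SZ
  updated: d(DF,SZ)=57/4, d(EJ,SZ)=41/4, d(K,SZ)=11, d(P,SZ)=27/2
step 4: merge (EJ,K) at d=7; branch lengths EJ→3, K→7/2; new cluster EJK
  updated: d(DF,EJK)=31/3, d(EJK,P)=26/3, d(EJK,SZ)=21/2
step 5: merge (DF,P) at d=15/2; branch lengths DF→13/4, P→15/4; new cluster DFP
  updated: d(DFP,EJK)=88/9, d(DFP,SZ)=14
step 6: merge (DFP,EJK) at d=88/9; branch lengths DFP→41/36, EJK→25/18; new cluster DEFJKP
  updated: d(DEFJKP,SZ)=49/4
step 7: merge (DEFJKP,SZ) at d=49/4; branch lengths DEFJKP→89/72, SZ→41/8; new cluster DEFJKPSZ
final tree: ((((D:1/2,F:1/2):13/4,P:15/4):41/36,((E:1/2,J:1/2):3,K:7/2):25/18):89/72,(S:1,Z:1):41/8)
total length: 475/18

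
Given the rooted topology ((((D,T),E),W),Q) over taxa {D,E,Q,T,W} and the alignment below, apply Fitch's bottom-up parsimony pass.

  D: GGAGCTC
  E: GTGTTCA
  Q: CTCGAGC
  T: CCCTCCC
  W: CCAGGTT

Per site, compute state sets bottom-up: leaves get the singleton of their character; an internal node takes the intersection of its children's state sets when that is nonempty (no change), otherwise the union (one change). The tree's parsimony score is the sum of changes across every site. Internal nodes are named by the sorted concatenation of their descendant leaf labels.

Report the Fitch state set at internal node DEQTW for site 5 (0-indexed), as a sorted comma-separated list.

[col 0] DT: children D:{G}, T:{C} ∪→ {C,G}; cost 1
[col 0] DET: children DT:{C,G}, E:{G} ∩→ {G}; cost 0
[col 0] DETW: children DET:{G}, W:{C} ∪→ {C,G}; cost 1
[col 0] DEQTW: children DETW:{C,G}, Q:{C} ∩→ {C}; cost 0
[col 1] DT: children D:{G}, T:{C} ∪→ {C,G}; cost 1
[col 1] DET: children DT:{C,G}, E:{T} ∪→ {C,G,T}; cost 1
[col 1] DETW: children DET:{C,G,T}, W:{C} ∩→ {C}; cost 0
[col 1] DEQTW: children DETW:{C}, Q:{T} ∪→ {C,T}; cost 1
[col 2] DT: children D:{A}, T:{C} ∪→ {A,C}; cost 1
[col 2] DET: children DT:{A,C}, E:{G} ∪→ {A,C,G}; cost 1
[col 2] DETW: children DET:{A,C,G}, W:{A} ∩→ {A}; cost 0
[col 2] DEQTW: children DETW:{A}, Q:{C} ∪→ {A,C}; cost 1
[col 3] DT: children D:{G}, T:{T} ∪→ {G,T}; cost 1
[col 3] DET: children DT:{G,T}, E:{T} ∩→ {T}; cost 0
[col 3] DETW: children DET:{T}, W:{G} ∪→ {G,T}; cost 1
[col 3] DEQTW: children DETW:{G,T}, Q:{G} ∩→ {G}; cost 0
[col 4] DT: children D:{C}, T:{C} ∩→ {C}; cost 0
[col 4] DET: children DT:{C}, E:{T} ∪→ {C,T}; cost 1
[col 4] DETW: children DET:{C,T}, W:{G} ∪→ {C,G,T}; cost 1
[col 4] DEQTW: children DETW:{C,G,T}, Q:{A} ∪→ {A,C,G,T}; cost 1
[col 5] DT: children D:{T}, T:{C} ∪→ {C,T}; cost 1
[col 5] DET: children DT:{C,T}, E:{C} ∩→ {C}; cost 0
[col 5] DETW: children DET:{C}, W:{T} ∪→ {C,T}; cost 1
[col 5] DEQTW: children DETW:{C,T}, Q:{G} ∪→ {C,G,T}; cost 1
[col 6] DT: children D:{C}, T:{C} ∩→ {C}; cost 0
[col 6] DET: children DT:{C}, E:{A} ∪→ {A,C}; cost 1
[col 6] DETW: children DET:{A,C}, W:{T} ∪→ {A,C,T}; cost 1
[col 6] DEQTW: children DETW:{A,C,T}, Q:{C} ∩→ {C}; cost 0
per-site changes: [2, 3, 3, 2, 3, 3, 2]; total = 18

C,G,T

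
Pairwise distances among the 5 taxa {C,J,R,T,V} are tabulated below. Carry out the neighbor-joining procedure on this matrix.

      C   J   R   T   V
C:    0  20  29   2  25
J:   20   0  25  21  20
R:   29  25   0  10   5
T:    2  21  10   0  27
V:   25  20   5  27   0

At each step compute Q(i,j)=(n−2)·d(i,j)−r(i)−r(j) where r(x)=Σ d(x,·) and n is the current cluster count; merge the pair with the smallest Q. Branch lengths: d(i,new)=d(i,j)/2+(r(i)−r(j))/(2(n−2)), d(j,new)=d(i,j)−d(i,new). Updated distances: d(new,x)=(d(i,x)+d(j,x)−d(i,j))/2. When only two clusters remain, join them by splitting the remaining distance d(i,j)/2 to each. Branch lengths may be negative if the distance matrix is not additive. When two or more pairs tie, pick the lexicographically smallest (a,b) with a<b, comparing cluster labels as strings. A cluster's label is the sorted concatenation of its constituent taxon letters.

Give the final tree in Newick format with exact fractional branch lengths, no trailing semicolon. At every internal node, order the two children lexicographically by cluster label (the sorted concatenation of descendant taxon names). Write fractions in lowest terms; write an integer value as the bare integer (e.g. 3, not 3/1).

(((C:23/8,T:-7/8):75/8,J:81/8):79/16,(R:7/6,V:23/6):79/16)

1. join R+V (d=5, Q=-131) ⇒ RV; edges |R|=7/6, |V|=23/6
  updated: d(C,RV)=49/2, d(J,RV)=20, d(RV,T)=16
2. join C+T (d=2, Q=-163/2) ⇒ CT; edges |C|=23/8, |T|=-7/8
  updated: d(CT,J)=39/2, d(CT,RV)=77/4
3. join CT+J (d=39/2, Q=-235/4) ⇒ CJT; edges |CT|=75/8, |J|=81/8
  updated: d(CJT,RV)=79/8
4. join CJT+RV (d=79/8) ⇒ CJRTV; edges |CJT|=79/16, |RV|=79/16
final tree: (((C:23/8,T:-7/8):75/8,J:81/8):79/16,(R:7/6,V:23/6):79/16)
total length: 291/8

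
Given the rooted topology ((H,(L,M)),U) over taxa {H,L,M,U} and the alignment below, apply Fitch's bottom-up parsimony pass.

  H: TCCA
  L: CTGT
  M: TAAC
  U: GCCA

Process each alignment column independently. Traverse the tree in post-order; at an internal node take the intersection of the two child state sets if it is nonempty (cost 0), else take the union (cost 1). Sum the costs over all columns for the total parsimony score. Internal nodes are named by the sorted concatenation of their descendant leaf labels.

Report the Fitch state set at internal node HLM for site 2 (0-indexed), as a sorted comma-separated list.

A,C,G

site 0, node LM: L={C} ∪ M={T} → {C,T} (+1)
site 0, node HLM: H={T} ∩ LM={C,T} → {T} (+0)
site 0, node HLMU: HLM={T} ∪ U={G} → {G,T} (+1)
site 1, node LM: L={T} ∪ M={A} → {A,T} (+1)
site 1, node HLM: H={C} ∪ LM={A,T} → {A,C,T} (+1)
site 1, node HLMU: HLM={A,C,T} ∩ U={C} → {C} (+0)
site 2, node LM: L={G} ∪ M={A} → {A,G} (+1)
site 2, node HLM: H={C} ∪ LM={A,G} → {A,C,G} (+1)
site 2, node HLMU: HLM={A,C,G} ∩ U={C} → {C} (+0)
site 3, node LM: L={T} ∪ M={C} → {C,T} (+1)
site 3, node HLM: H={A} ∪ LM={C,T} → {A,C,T} (+1)
site 3, node HLMU: HLM={A,C,T} ∩ U={A} → {A} (+0)
per-site changes: [2, 2, 2, 2]; total = 8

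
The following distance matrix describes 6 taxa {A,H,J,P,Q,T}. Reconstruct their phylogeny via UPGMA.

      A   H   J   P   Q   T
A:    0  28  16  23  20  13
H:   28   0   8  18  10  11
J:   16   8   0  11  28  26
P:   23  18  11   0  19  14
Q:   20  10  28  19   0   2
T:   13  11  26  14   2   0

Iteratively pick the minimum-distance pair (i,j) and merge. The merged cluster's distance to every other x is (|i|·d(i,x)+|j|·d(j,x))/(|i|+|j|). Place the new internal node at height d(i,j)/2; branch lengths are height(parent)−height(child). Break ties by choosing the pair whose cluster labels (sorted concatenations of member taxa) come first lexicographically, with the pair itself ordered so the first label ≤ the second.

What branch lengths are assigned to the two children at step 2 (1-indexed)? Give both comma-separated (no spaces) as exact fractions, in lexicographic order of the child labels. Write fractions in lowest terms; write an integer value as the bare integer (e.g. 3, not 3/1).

4,4

1. join Q+T (d=2) ⇒ QT; edges |Q|=1, |T|=1
  updated: d(A,QT)=33/2, d(H,QT)=21/2, d(J,QT)=27, d(P,QT)=33/2
2. join H+J (d=8) ⇒ HJ; edges |H|=4, |J|=4
  updated: d(A,HJ)=22, d(HJ,P)=29/2, d(HJ,QT)=75/4
3. join HJ+P (d=29/2) ⇒ HJP; edges |HJ|=13/4, |P|=29/4
  updated: d(A,HJP)=67/3, d(HJP,QT)=18
4. join A+QT (d=33/2) ⇒ AQT; edges |A|=33/4, |QT|=29/4
  updated: d(AQT,HJP)=175/9
5. join AQT+HJP (d=175/9) ⇒ AHJPQT; edges |AQT|=53/36, |HJP|=89/36
final tree: ((A:33/4,(Q:1,T:1):29/4):53/36,((H:4,J:4):13/4,P:29/4):89/36)
total length: 719/18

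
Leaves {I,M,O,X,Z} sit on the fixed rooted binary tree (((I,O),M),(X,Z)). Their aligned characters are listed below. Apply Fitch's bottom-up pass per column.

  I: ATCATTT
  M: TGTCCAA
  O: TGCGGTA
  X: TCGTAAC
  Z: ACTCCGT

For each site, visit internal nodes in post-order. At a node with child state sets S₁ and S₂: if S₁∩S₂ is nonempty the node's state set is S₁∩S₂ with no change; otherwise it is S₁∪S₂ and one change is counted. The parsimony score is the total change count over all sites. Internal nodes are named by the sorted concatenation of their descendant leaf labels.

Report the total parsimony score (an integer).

17

[col 0] IO: children I:{A}, O:{T} ∪→ {A,T}; cost 1
[col 0] IMO: children IO:{A,T}, M:{T} ∩→ {T}; cost 0
[col 0] XZ: children X:{T}, Z:{A} ∪→ {A,T}; cost 1
[col 0] IMOXZ: children IMO:{T}, XZ:{A,T} ∩→ {T}; cost 0
[col 1] IO: children I:{T}, O:{G} ∪→ {G,T}; cost 1
[col 1] IMO: children IO:{G,T}, M:{G} ∩→ {G}; cost 0
[col 1] XZ: children X:{C}, Z:{C} ∩→ {C}; cost 0
[col 1] IMOXZ: children IMO:{G}, XZ:{C} ∪→ {C,G}; cost 1
[col 2] IO: children I:{C}, O:{C} ∩→ {C}; cost 0
[col 2] IMO: children IO:{C}, M:{T} ∪→ {C,T}; cost 1
[col 2] XZ: children X:{G}, Z:{T} ∪→ {G,T}; cost 1
[col 2] IMOXZ: children IMO:{C,T}, XZ:{G,T} ∩→ {T}; cost 0
[col 3] IO: children I:{A}, O:{G} ∪→ {A,G}; cost 1
[col 3] IMO: children IO:{A,G}, M:{C} ∪→ {A,C,G}; cost 1
[col 3] XZ: children X:{T}, Z:{C} ∪→ {C,T}; cost 1
[col 3] IMOXZ: children IMO:{A,C,G}, XZ:{C,T} ∩→ {C}; cost 0
[col 4] IO: children I:{T}, O:{G} ∪→ {G,T}; cost 1
[col 4] IMO: children IO:{G,T}, M:{C} ∪→ {C,G,T}; cost 1
[col 4] XZ: children X:{A}, Z:{C} ∪→ {A,C}; cost 1
[col 4] IMOXZ: children IMO:{C,G,T}, XZ:{A,C} ∩→ {C}; cost 0
[col 5] IO: children I:{T}, O:{T} ∩→ {T}; cost 0
[col 5] IMO: children IO:{T}, M:{A} ∪→ {A,T}; cost 1
[col 5] XZ: children X:{A}, Z:{G} ∪→ {A,G}; cost 1
[col 5] IMOXZ: children IMO:{A,T}, XZ:{A,G} ∩→ {A}; cost 0
[col 6] IO: children I:{T}, O:{A} ∪→ {A,T}; cost 1
[col 6] IMO: children IO:{A,T}, M:{A} ∩→ {A}; cost 0
[col 6] XZ: children X:{C}, Z:{T} ∪→ {C,T}; cost 1
[col 6] IMOXZ: children IMO:{A}, XZ:{C,T} ∪→ {A,C,T}; cost 1
per-site changes: [2, 2, 2, 3, 3, 2, 3]; total = 17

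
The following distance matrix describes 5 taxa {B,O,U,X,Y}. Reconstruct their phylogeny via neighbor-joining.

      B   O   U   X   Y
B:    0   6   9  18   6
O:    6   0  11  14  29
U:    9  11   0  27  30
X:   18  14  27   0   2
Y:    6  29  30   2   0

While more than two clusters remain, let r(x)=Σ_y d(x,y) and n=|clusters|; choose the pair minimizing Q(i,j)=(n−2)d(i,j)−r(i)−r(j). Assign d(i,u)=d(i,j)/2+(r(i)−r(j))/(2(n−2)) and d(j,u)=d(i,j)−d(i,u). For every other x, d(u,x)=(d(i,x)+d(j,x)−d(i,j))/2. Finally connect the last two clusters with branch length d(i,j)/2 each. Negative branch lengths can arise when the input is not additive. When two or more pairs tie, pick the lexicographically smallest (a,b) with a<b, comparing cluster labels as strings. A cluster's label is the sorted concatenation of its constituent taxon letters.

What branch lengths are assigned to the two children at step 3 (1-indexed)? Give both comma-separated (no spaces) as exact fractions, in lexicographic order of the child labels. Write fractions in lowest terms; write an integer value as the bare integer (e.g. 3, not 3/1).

iteration 1: select X,Y (d=2, Q=-122); attach at lengths (0, 2); label the merged cluster XY
  updated: d(B,XY)=11, d(O,XY)=41/2, d(U,XY)=55/2
iteration 2: select B,XY (d=11, Q=-63); attach at lengths (-11/4, 55/4); label the merged cluster BXY
  updated: d(BXY,O)=31/4, d(BXY,U)=51/4
iteration 3: select BXY,O (d=31/4, Q=-63/2); attach at lengths (19/4, 3); label the merged cluster BOXY
  updated: d(BOXY,U)=8
iteration 4: select BOXY,U (d=8); attach at lengths (4, 4); label the merged cluster BOUXY
final tree: (((B:-11/4,(X:0,Y:2):55/4):19/4,O:3):4,U:4)
total length: 115/4

19/4,3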